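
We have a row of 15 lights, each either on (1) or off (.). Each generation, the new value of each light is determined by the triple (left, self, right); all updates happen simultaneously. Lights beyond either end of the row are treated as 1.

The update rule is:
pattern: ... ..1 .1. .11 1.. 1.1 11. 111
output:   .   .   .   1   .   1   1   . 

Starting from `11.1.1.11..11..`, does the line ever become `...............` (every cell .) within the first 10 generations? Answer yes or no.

no

.11.1.111..11..
1111.11.1..11..
...11111...11..
...1...1...11..
...........11..
...........11..  (fixed point — unchanged through generation 10)
generation 10 is ...........11.., still not uniform .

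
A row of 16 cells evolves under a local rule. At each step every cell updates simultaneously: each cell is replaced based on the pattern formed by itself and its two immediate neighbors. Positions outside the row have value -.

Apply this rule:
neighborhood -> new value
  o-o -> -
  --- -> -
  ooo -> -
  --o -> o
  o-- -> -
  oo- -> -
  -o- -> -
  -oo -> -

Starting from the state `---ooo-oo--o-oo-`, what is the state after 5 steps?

------o---------

step 1: --o-------o-----
step 2: -o-------o------
step 3: o-------o-------
step 4: -------o--------
step 5: ------o---------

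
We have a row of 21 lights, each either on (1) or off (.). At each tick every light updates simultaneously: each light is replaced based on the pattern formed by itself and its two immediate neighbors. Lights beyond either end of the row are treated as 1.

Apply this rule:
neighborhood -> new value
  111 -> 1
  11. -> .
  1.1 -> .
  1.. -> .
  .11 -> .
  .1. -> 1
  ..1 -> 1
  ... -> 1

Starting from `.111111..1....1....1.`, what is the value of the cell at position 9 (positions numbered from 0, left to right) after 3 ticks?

1

..1111..11.1111.1111.
.1.11..1....11...11..
.1....11.111...11...1
position 9 holds 1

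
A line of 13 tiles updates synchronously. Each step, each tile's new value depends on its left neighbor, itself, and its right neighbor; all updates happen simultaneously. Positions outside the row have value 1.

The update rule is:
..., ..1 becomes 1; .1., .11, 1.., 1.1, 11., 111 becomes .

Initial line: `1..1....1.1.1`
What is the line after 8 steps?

step 1: ..1..111.....
step 2: .1..1....1111
step 3: ...1..111....
step 4: .11..1....111
step 5: ....1..111...
step 6: .111..1....11
step 7: .....1..111..
step 8: .1111..1....1

.1111..1....1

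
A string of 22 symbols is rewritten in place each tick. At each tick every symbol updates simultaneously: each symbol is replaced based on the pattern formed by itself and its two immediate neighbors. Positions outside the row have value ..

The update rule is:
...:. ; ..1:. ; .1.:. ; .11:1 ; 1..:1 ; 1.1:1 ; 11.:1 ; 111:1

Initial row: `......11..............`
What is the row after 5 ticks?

......1111111.........

tick 1: ......111.............
tick 2: ......1111............
tick 3: ......11111...........
tick 4: ......111111..........
tick 5: ......1111111.........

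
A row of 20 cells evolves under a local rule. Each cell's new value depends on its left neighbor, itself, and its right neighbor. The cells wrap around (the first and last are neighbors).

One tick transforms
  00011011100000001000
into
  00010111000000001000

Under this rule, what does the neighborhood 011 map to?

1

At position 3 the neighborhood is 011; the next row has 1 there.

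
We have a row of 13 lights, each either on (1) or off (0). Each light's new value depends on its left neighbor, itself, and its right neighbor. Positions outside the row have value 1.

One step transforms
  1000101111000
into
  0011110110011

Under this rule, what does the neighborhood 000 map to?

1

At position 2 the neighborhood is 000; the next row has 1 there.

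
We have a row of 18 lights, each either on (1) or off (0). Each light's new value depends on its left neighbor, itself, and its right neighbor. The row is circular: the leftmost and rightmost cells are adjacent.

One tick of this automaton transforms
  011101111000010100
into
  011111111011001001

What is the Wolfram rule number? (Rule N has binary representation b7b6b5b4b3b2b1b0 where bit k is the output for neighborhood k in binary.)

position 2: 111 → 1  (bit 7 = 1)
position 3: 110 → 1  (bit 6 = 1)
position 4: 101 → 1  (bit 5 = 1)
position 9: 100 → 0  (bit 4 = 0)
position 1: 011 → 1  (bit 3 = 1)
position 13: 010 → 0  (bit 2 = 0)
position 0: 001 → 0  (bit 1 = 0)
position 10: 000 → 1  (bit 0 = 1)
bits b7..b0 = 11101001 = 233

233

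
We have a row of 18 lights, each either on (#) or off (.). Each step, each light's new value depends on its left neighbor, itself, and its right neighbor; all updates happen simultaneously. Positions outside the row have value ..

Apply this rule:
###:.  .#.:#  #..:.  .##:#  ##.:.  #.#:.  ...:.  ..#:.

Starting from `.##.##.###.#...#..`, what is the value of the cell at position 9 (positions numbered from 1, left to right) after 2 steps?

step 1: .#..#..#...#...#..
step 2: .#..#..#...#...#..
position 9 holds .

.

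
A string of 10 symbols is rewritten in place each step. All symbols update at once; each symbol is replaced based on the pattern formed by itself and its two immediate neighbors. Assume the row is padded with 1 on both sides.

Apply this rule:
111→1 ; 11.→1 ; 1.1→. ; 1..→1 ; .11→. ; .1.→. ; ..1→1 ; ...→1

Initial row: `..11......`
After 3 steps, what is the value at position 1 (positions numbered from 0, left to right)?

step 1: 11.1111111
step 2: 11..111111
step 3: 1111.11111
position 1 holds 1

1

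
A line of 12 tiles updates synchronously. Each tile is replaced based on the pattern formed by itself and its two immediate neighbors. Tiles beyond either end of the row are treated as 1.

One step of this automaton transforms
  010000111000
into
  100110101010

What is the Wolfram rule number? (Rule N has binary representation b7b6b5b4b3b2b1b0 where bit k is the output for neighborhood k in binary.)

position 7: 111 → 0  (bit 7 = 0)
position 8: 110 → 1  (bit 6 = 1)
position 0: 101 → 1  (bit 5 = 1)
position 2: 100 → 0  (bit 4 = 0)
position 6: 011 → 1  (bit 3 = 1)
position 1: 010 → 0  (bit 2 = 0)
position 5: 001 → 0  (bit 1 = 0)
position 3: 000 → 1  (bit 0 = 1)
bits b7..b0 = 01101001 = 105

105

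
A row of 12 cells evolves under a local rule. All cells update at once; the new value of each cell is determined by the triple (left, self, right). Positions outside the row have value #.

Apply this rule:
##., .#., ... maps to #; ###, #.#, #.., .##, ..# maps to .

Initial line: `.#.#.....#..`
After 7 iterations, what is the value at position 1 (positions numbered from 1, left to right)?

iteration 1: .#.#.###.#..
iteration 2: .#.#...#.#..
iteration 3: .#.#.#.#.#..
iteration 4: .#.#.#.#.#..  (fixed point — unchanged through iteration 7)
position 1 holds .

.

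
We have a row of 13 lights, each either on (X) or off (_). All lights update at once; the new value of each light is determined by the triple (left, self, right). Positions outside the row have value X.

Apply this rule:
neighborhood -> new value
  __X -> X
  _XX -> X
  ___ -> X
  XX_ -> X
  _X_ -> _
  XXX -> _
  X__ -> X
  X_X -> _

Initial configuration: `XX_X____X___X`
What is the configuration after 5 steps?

XX____X___XXX

_X__XXXX_XXXX
__XXX__X_X___
XXX_XXX___XXX
__X_X_XXXXX__
XX____X___XXX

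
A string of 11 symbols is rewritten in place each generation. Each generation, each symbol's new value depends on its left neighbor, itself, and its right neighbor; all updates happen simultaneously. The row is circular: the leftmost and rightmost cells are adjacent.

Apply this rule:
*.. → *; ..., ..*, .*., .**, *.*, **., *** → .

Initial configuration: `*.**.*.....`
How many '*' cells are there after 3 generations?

generation 1: ......*....
generation 2: .......*...
generation 3: ........*..
count of *: 1

1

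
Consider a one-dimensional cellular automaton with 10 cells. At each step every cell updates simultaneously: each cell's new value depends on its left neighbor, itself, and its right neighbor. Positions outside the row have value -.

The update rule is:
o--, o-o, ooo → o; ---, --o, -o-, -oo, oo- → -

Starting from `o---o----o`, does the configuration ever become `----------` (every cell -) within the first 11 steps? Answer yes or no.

-o---o----
--o---o---
---o---o--
----o---o-
-----o---o
------o---
-------o--
--------o-
---------o
----------
all cells are - at step 10

yes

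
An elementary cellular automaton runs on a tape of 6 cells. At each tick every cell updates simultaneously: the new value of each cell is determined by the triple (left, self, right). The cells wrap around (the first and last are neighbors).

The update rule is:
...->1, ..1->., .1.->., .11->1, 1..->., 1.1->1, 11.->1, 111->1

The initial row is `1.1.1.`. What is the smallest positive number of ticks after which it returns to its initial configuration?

.1.1.1
1.1.1.

2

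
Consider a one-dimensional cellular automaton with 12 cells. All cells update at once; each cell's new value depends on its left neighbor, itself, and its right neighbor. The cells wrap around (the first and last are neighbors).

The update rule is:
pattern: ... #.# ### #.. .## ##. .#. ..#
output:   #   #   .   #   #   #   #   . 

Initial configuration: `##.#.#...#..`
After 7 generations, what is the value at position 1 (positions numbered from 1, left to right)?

########.##.
#......#####
######.#....
#....######.
####.#....##
...######.#.
##.#....####
position 1 holds #

#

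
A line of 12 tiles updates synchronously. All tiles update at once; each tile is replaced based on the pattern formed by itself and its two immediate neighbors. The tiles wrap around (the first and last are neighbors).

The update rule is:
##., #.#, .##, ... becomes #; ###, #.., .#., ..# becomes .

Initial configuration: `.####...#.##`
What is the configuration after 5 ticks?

...#...#...#

tick 1: ##..#.#..###
tick 2: .#...#...#..
tick 3: ...#...#...#
tick 4: .#...#...#..  (repeats tick 2; period 2)
tick 5: ...#...#...#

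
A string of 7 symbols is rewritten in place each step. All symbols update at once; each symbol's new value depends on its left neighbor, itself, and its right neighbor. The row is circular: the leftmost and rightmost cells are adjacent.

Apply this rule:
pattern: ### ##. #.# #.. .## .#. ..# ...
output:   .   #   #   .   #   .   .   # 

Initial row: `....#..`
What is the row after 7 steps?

####.##

###...#
..#.#.#
...#.#.
##..#..
##.....
##.###.
####.##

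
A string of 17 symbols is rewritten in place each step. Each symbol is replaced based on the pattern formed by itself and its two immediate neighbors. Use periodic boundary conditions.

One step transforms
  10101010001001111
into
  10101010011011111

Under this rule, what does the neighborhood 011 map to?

At position 13 the neighborhood is 011; the next row has 1 there.

1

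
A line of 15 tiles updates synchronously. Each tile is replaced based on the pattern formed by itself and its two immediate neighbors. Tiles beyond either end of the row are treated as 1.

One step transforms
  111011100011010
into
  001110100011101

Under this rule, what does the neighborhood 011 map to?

At position 4 the neighborhood is 011; the next row has 1 there.

1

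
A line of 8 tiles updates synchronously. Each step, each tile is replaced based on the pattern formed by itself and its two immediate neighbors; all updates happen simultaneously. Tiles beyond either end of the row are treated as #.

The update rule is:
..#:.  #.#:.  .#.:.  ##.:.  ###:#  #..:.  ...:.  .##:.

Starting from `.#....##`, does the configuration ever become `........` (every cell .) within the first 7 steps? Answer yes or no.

yes

.......#
........
all cells are . at step 2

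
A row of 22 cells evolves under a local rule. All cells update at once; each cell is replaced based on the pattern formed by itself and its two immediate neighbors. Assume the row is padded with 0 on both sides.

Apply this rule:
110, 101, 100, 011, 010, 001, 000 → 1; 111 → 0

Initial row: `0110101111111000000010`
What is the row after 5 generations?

1111111000001111111111
1000001111111000000001
1111111000001111111111  (repeats generation 1; period 2)
generation 5: 1111111000001111111111

1111111000001111111111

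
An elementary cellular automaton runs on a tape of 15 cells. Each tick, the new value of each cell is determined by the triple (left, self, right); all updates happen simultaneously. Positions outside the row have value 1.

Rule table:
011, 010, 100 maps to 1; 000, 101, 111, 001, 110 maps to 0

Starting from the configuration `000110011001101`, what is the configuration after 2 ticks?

100101010101001
010101010101101

010101010101101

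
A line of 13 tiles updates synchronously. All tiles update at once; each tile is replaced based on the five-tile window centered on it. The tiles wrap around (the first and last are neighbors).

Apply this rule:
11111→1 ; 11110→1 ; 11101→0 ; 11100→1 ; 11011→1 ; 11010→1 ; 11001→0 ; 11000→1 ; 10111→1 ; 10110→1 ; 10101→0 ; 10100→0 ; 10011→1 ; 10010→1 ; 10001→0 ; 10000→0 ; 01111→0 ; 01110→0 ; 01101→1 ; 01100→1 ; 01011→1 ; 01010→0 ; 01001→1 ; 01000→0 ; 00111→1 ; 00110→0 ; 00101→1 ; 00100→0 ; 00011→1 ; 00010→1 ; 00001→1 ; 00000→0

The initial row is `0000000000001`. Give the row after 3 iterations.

1000001101111

0000000000110
0000000011011
1000001101111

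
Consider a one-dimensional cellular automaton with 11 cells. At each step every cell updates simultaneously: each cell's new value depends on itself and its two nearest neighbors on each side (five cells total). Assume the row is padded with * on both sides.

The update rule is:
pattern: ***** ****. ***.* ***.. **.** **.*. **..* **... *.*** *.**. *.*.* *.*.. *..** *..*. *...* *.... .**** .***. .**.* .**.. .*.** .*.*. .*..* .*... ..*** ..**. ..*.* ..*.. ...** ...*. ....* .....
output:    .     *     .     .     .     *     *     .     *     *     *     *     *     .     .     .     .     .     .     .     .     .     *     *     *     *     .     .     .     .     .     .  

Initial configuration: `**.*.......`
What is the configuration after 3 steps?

*.***......
..*........
*..*.......

*..*.......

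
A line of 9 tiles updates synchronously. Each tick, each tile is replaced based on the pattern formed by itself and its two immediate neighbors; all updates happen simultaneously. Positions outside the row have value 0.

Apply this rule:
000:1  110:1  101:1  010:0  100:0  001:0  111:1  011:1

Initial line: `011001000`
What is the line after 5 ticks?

011000011
011011011
011111111
011111111  (fixed point — unchanged through tick 5)

011111111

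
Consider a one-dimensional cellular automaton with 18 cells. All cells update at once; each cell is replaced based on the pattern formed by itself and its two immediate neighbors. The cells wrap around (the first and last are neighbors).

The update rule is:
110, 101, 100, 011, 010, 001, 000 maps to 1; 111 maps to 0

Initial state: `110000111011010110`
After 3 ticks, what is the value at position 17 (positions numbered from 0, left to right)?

1

111111101111111111
000000111000000000
111111101111111111
position 17 holds 1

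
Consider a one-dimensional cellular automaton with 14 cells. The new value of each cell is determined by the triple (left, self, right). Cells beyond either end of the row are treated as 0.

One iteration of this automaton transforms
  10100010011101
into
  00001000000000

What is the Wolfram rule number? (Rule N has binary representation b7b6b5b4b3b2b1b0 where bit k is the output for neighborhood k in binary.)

1

position 10: 111 → 0  (bit 7 = 0)
position 11: 110 → 0  (bit 6 = 0)
position 1: 101 → 0  (bit 5 = 0)
position 3: 100 → 0  (bit 4 = 0)
position 9: 011 → 0  (bit 3 = 0)
position 0: 010 → 0  (bit 2 = 0)
position 5: 001 → 0  (bit 1 = 0)
position 4: 000 → 1  (bit 0 = 1)
bits b7..b0 = 00000001 = 1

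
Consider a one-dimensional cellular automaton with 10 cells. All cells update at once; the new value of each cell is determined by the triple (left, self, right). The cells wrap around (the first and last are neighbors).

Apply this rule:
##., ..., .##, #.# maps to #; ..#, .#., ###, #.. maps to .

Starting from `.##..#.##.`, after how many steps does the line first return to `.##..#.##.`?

6

step 1: .##...###.
step 2: .##.#.#.#.
step 3: .###.#.#..
step 4: .#.##.#..#
step 5: #.####....
step 6: .##..#.##.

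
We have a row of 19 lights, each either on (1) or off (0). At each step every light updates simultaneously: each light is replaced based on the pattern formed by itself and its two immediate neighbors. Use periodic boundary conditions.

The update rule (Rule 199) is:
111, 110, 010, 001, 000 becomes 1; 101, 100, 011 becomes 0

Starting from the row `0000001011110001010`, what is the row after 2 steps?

0111111010110011010

1111111001110111010
0111111010110011010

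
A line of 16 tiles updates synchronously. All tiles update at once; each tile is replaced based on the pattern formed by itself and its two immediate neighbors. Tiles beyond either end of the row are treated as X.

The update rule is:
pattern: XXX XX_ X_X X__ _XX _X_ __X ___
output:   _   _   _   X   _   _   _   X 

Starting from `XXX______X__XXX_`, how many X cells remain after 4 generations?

generation 1: ___XXXXX__X_____
generation 2: XX______X__XXXX_
generation 3: __XXXXX__X______
generation 4: X______X__XXXXX_
count of X: 7

7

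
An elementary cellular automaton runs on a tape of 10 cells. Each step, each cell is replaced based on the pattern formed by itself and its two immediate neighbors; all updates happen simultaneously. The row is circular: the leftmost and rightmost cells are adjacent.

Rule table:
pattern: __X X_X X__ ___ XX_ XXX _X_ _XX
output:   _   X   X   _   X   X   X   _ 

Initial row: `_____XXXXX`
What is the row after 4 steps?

XXXX_____X

step 1: X_____XXXX
step 2: XX_____XXX
step 3: XXX_____XX
step 4: XXXX_____X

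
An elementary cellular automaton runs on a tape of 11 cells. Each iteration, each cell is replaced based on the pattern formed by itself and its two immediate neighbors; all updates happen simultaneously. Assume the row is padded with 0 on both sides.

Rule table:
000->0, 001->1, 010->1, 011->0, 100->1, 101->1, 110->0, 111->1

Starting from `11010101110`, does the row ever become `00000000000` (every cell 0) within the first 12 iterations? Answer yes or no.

00111110101
01011101111
11101010110
01011111001
11101110111
01010101010
11111111111
01111111110
10111111101
11011111011
00101110100
01110101110
iteration 12 is 01110101110, still not uniform 0

no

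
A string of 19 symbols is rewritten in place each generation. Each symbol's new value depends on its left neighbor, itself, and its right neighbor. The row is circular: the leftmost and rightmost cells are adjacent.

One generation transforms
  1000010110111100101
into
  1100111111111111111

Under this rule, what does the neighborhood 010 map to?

1

At position 5 the neighborhood is 010; the next row has 1 there.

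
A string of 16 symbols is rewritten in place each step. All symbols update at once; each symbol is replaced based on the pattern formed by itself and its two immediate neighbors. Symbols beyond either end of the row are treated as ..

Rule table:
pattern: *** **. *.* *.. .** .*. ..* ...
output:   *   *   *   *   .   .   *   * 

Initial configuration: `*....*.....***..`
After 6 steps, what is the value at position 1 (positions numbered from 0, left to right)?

.

.****.*****.****
*.****.*****.***
.*.****.*****.**
*.*.****.*****.*
.*.*.****.*****.
*.*.*.****.*****
position 1 holds .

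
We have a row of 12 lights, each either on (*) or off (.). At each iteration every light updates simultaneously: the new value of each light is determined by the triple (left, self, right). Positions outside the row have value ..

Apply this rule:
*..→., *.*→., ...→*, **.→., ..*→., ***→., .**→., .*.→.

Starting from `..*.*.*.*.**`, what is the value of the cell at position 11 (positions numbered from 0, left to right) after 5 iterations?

*...........
..**********
*...........  (repeats iteration 1; period 2)
iteration 5: *...........
position 11 holds .

.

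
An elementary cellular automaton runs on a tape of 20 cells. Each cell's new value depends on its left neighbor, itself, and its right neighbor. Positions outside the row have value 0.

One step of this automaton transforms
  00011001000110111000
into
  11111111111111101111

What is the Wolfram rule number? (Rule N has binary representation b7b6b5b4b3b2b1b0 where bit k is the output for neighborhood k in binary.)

position 15: 111 → 0  (bit 7 = 0)
position 4: 110 → 1  (bit 6 = 1)
position 13: 101 → 1  (bit 5 = 1)
position 5: 100 → 1  (bit 4 = 1)
position 3: 011 → 1  (bit 3 = 1)
position 7: 010 → 1  (bit 2 = 1)
position 2: 001 → 1  (bit 1 = 1)
position 0: 000 → 1  (bit 0 = 1)
bits b7..b0 = 01111111 = 127

127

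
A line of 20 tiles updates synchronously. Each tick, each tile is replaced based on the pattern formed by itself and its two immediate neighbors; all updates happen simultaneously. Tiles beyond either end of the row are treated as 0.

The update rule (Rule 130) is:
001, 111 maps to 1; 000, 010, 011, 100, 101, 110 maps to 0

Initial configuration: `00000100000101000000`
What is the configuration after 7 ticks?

tick 1: 00001000001000000000
tick 2: 00010000010000000000
tick 3: 00100000100000000000
tick 4: 01000001000000000000
tick 5: 10000010000000000000
tick 6: 00000100000000000000
tick 7: 00001000000000000000

00001000000000000000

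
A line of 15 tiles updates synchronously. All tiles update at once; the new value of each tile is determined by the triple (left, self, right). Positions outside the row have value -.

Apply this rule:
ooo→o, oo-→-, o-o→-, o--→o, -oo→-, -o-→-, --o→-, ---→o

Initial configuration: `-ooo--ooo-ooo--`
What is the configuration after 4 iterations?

--o-o--o---o-oo
o----o--oo-----
-ooo--o---ooooo
--o-o--oo--ooo-

--o-o--oo--ooo-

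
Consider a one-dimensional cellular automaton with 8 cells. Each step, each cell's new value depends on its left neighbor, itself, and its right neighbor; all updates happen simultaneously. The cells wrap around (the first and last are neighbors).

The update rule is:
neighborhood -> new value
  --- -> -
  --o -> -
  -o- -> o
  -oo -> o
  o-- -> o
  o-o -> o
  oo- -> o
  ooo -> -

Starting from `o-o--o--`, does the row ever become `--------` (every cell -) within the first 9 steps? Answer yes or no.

oooo-oo-
o--ooooo
oo-o----
ooooo---
o---oo--
oo--ooo-
ooo-o-oo
--ooooo-
--o---oo
step 9 is --o---oo, still not uniform -

no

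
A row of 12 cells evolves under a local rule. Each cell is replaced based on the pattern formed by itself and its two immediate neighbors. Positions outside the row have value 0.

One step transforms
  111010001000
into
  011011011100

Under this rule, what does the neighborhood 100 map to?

1

At position 5 the neighborhood is 100; the next row has 1 there.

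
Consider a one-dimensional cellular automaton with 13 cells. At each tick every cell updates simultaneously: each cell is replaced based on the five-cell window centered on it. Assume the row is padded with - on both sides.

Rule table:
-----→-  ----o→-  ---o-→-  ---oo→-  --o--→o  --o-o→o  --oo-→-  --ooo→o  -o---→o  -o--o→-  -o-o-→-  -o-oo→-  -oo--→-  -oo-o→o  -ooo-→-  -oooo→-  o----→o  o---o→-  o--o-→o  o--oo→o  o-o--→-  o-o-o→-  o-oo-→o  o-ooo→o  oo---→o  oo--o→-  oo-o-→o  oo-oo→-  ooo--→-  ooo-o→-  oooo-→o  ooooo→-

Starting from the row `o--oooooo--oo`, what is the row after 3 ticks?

o-----oo-o-o-

o-oo---o--o--
o-o-o--o-oooo
o-----oo-o-o-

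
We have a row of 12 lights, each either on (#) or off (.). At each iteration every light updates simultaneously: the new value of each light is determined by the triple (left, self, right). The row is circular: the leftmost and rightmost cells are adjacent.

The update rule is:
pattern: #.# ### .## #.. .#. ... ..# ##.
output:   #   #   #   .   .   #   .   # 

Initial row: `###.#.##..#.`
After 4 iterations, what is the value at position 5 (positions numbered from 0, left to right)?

####.###...#
########.#.#
#########.##
############
position 5 holds #

#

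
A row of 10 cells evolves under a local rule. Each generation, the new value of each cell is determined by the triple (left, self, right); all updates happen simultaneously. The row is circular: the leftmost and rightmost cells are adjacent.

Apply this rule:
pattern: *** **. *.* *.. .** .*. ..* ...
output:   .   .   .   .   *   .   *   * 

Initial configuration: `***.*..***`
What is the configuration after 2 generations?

......**..
*******..*

*******..*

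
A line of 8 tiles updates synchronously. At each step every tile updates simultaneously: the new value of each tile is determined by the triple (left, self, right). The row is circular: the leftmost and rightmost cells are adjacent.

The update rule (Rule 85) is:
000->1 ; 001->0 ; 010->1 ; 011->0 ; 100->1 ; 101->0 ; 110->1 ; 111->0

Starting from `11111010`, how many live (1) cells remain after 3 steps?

2

00001010
11101011
00101000
count of 1: 2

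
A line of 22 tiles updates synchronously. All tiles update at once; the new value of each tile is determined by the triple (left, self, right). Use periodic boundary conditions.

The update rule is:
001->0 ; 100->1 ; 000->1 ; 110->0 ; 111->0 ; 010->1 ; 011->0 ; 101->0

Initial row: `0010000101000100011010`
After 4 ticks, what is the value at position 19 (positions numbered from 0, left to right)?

0

1011110101110111000011
0000000100000000111000
1111110111111110000111
0000000000000001110000
position 19 holds 0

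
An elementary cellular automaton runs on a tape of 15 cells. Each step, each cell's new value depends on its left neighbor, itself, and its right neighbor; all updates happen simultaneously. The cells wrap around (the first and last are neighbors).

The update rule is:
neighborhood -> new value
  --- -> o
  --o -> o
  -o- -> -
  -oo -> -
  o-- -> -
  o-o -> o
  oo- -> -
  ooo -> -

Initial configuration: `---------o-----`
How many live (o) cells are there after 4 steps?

ooooooooo--oooo
----------o----
oooooooooo--ooo
-----------o---
count of o: 1

1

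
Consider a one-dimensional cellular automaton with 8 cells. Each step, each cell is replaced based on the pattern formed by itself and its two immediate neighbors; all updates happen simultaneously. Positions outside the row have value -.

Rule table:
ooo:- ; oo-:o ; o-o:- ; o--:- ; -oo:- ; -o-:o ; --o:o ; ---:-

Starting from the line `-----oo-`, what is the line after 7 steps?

----o-o-
---oo-o-
--o-o-o-
-oo-o-o-
o-o-o-o-
o-o-o-o-  (fixed point — unchanged through step 7)

o-o-o-o-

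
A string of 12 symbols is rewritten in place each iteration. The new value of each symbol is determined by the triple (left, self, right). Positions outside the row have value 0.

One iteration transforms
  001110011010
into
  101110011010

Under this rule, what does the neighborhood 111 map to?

At position 3 the neighborhood is 111; the next row has 1 there.

1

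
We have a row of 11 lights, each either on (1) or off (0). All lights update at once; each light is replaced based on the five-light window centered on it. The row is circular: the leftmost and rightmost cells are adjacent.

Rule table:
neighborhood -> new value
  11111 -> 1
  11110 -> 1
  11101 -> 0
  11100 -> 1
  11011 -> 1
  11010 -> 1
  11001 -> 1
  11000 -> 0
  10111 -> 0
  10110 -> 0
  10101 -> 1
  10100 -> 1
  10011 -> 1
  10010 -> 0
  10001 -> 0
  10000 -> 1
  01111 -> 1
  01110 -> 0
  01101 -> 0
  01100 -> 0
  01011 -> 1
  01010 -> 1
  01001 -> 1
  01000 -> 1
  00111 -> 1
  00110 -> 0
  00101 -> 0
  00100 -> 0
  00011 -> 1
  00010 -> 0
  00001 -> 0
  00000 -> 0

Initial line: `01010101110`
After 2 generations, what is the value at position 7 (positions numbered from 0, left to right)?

1

00111110011
11111111100
position 7 holds 1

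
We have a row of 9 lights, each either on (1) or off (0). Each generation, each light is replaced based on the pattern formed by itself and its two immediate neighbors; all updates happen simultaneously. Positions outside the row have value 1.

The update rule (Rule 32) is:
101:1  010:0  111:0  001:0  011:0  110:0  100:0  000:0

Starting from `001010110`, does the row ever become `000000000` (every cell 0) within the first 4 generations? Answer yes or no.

yes

generation 1: 000101001
generation 2: 000010000
generation 3: 000000000
all cells are 0 at generation 3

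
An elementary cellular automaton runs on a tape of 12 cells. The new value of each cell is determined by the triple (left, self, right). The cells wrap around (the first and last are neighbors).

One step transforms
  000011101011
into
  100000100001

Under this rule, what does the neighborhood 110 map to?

At position 6 the neighborhood is 110; the next row has 1 there.

1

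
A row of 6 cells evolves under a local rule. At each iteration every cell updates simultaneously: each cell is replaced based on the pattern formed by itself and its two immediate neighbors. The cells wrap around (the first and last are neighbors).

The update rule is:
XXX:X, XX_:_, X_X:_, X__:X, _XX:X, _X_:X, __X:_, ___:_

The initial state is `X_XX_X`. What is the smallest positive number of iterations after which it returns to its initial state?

2

iteration 1: __X__X
iteration 2: X_XX_X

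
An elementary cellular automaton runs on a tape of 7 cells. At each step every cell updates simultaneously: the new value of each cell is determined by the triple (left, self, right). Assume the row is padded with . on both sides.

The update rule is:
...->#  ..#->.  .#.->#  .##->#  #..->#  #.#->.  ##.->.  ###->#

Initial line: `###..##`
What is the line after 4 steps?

#..#.##

step 1: ##.#.#.
step 2: #..#.##
step 3: ##.#.#.  (repeats step 1; period 2)
step 4: #..#.##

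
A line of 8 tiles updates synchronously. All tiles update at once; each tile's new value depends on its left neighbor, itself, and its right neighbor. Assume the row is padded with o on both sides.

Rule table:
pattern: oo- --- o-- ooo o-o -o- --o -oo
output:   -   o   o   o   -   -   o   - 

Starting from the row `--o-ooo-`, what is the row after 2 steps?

oo---o--
o-ooo-oo

o-ooo-oo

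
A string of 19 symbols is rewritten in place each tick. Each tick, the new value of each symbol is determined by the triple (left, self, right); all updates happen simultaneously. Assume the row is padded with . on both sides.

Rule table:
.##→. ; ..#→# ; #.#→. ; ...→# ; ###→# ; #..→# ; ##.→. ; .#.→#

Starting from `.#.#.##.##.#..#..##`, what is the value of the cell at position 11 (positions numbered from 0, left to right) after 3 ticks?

##.#.......######..
...########.####.##
###.######...##....
position 11 holds .

.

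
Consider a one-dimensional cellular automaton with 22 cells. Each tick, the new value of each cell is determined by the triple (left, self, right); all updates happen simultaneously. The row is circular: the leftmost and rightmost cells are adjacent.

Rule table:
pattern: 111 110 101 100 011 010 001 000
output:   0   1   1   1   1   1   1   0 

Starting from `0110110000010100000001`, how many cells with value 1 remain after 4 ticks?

10

tick 1: 1111111000111110000011
tick 2: 0000001101100011000110
tick 3: 0000011111110111101111
tick 4: 1000110000011100111001
count of 1: 10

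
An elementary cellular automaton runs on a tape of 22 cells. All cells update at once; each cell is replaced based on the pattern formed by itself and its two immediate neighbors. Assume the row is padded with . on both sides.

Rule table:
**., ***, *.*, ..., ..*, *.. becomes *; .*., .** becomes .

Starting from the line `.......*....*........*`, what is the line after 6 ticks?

tick 1: *******.****.********.
tick 2: .*******.****.********
tick 3: *.*******.****.*******
tick 4: .*.*******.****.******
tick 5: *.*.*******.****.*****
tick 6: .*.*.*******.****.****

.*.*.*******.****.****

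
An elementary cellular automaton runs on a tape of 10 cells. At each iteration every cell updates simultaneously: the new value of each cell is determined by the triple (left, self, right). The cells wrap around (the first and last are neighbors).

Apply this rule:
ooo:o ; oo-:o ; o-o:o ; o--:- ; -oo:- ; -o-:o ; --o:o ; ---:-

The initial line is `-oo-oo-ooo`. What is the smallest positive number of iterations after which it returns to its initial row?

o-oo-oo-oo
oo-oo-oo-o
ooo-oo-oo-
-ooo-oo-oo
o-ooo-oo-o
oo-ooo-oo-
-oo-ooo-oo
o-oo-ooo-o
oo-oo-ooo-
-oo-oo-ooo

10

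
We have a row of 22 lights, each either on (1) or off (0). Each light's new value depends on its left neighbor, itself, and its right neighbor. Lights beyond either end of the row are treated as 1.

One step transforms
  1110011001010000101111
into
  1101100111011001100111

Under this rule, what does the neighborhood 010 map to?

1

At position 9 the neighborhood is 010; the next row has 1 there.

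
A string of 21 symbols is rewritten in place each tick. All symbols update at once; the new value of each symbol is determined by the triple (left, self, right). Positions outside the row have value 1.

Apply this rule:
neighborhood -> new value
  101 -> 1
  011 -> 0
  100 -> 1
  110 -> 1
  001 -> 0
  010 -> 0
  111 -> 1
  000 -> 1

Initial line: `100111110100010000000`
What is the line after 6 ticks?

111111100111110110011

110011111011001111110
111001111101100111111
111100111110110011111
111110011111011001111
111111001111101100111
111111100111110110011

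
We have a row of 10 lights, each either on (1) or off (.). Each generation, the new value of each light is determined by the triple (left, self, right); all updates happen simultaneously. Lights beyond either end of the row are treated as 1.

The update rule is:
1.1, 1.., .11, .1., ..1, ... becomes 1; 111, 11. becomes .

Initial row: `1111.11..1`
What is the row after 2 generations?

11111.11..

....11.111
11111.11..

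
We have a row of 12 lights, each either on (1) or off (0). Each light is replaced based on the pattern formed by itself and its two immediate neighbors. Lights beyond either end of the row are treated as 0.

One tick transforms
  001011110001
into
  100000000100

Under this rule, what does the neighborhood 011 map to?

At position 4 the neighborhood is 011; the next row has 0 there.

0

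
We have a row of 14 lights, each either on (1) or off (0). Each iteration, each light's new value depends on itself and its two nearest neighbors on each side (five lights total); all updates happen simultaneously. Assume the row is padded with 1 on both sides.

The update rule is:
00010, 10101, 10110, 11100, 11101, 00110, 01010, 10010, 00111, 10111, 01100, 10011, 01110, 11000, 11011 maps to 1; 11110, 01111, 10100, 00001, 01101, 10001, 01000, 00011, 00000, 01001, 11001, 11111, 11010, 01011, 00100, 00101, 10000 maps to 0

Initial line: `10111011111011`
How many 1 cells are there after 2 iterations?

11111110001110
00000011001111
count of 1: 6

6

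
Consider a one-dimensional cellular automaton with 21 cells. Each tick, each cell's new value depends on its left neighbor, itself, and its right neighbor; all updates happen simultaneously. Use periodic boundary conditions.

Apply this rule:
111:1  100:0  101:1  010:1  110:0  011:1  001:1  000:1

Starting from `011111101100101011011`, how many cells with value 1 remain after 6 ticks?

16

111111011001111110110
111110110011111101101
111101100111111011011
111011001111110110111
110110011111101101111
101100111111011011111
count of 1: 16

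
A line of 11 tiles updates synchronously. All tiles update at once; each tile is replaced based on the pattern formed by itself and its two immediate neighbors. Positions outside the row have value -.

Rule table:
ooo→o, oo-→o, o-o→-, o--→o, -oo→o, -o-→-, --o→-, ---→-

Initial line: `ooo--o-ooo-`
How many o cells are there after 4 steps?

oooo---oooo
ooooo--oooo
oooooo-oooo
oooooo-oooo
count of o: 10

10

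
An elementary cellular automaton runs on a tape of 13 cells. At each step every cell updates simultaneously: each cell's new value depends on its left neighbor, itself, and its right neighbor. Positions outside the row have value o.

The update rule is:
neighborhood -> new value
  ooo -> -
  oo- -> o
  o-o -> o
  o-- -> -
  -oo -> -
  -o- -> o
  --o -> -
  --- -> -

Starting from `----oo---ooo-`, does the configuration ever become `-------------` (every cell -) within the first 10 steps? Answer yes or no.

no

step 1: -----o-----oo
step 2: -----o-------
step 3: -----o-------  (fixed point — unchanged through step 10)
step 10 is -----o-------, still not uniform -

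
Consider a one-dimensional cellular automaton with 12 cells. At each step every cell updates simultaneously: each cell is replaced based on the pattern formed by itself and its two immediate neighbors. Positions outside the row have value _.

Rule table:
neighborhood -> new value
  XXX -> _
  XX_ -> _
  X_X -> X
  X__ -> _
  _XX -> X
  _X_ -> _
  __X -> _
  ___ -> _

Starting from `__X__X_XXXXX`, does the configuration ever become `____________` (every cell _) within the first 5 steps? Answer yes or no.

______XX____
______X_____
____________
all cells are _ at step 3

yes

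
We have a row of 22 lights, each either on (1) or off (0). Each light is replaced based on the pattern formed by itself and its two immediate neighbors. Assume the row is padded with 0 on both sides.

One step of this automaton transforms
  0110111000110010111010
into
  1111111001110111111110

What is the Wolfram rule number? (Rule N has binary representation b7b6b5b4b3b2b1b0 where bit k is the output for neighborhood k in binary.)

238

position 5: 111 → 1  (bit 7 = 1)
position 2: 110 → 1  (bit 6 = 1)
position 3: 101 → 1  (bit 5 = 1)
position 7: 100 → 0  (bit 4 = 0)
position 1: 011 → 1  (bit 3 = 1)
position 14: 010 → 1  (bit 2 = 1)
position 0: 001 → 1  (bit 1 = 1)
position 8: 000 → 0  (bit 0 = 0)
bits b7..b0 = 11101110 = 238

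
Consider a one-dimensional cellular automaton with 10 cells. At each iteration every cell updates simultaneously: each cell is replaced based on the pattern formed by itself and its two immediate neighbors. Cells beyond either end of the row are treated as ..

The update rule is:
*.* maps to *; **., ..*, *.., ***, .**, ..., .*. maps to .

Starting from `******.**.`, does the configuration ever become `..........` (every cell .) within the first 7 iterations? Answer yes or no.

iteration 1: ......*...
iteration 2: ..........
all cells are . at iteration 2

yes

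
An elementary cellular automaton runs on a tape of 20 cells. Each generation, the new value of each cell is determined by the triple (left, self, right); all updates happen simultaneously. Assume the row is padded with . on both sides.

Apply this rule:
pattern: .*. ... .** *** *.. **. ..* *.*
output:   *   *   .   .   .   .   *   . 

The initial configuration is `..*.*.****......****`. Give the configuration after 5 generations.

***.*......*****....
....*.*****......***
*****.......*****...
......******......**
******.......*****..

******.......*****..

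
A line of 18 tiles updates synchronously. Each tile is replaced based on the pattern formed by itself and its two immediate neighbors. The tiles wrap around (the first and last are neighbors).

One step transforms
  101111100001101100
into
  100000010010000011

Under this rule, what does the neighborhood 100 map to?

1

At position 7 the neighborhood is 100; the next row has 1 there.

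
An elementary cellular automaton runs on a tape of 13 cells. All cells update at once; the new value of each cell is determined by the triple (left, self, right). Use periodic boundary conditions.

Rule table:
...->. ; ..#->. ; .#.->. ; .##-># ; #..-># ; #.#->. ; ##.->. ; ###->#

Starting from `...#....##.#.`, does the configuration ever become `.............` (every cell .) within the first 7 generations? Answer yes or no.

no

generation 1: ....#...#...#
generation 2: #....#...#...
generation 3: .#....#...#..
generation 4: ..#....#...#.
generation 5: ...#....#...#
generation 6: #...#....#...
generation 7: .#...#....#..
generation 7 is .#...#....#.., still not uniform .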